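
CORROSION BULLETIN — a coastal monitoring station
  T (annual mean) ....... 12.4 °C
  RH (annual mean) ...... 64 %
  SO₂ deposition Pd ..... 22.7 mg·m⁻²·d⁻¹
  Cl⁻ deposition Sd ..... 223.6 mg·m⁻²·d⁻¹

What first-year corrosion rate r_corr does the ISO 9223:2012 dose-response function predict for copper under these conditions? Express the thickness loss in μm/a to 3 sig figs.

r_corr = 1.24 μm/a

copper: f(T) = -0.080·(T−10) [T>10 °C] = -0.1920
  sulphur-dioxide contribution → 0.4299 μm/a
  chloride contribution → 0.812 μm/a
  ⇒ r_corr(copper) = 1.242 μm/a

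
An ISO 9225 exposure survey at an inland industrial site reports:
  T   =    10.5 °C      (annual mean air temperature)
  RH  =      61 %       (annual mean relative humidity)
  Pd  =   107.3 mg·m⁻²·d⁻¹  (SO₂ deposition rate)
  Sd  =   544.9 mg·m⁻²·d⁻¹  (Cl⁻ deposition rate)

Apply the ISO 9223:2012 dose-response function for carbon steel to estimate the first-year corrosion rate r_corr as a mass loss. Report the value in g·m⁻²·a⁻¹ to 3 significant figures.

carbon steel: T>10 °C ⇒ hinge -0.054·(10.5−10) = -0.0270
  Pd branch = 1.77·Pd^0.52·e^(0.02·RH+f) = 66.37 μm/a
  Sd branch = 0.102·Sd^0.62·e^(0.033·RH+0.04·T) = 57.78 μm/a
  sum: 66.37 + 57.78 → r_corr = 124.2 μm/a
Convert to mass loss: 124.2 μm/a × 7.85 g/cm³ = 974.6 g·m⁻²·a⁻¹

r_corr = 975 g·m⁻²·a⁻¹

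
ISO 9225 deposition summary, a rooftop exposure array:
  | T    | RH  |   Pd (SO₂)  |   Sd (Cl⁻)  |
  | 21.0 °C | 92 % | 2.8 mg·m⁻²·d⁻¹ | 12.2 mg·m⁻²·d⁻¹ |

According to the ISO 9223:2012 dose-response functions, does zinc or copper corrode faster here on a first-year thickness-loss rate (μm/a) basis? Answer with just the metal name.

zinc: temperature factor f = -0.071·(11.0) = -0.7810
  SO₂ term: 0.0129·2.8^0.44·exp(0.046·92-0.7810) = 0.6399
  Cl⁻ term: 0.0175·12.2^0.57·exp(0.008·92+0.085·21.0) = 0.906
  r_corr = 0.6399 + 0.906 = 1.546 μm/a
copper: temperature factor f = -0.080·(11.0) = -0.8800
  SO₂ term: 0.0053·2.8^0.26·exp(0.059·92-0.8800) = 0.6542
  Cl⁻ term: 0.01025·12.2^0.27·exp(0.036·92+0.049·21.0) = 1.546
  r_corr = 0.6542 + 1.546 = 2.201 μm/a
Ordering by μm/a: copper (2.2) > zinc (1.55)

copper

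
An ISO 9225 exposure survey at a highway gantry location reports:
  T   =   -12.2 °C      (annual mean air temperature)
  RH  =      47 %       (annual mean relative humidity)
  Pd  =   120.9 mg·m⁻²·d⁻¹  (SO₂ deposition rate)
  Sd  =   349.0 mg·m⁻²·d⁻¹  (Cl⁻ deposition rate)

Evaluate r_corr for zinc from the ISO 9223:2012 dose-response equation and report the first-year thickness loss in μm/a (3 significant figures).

zinc: T≤10 °C ⇒ hinge +0.038·(-12.2−10) = -0.8436
  SO₂ term: 0.0129·120.9^0.44·exp(0.046·47-0.8436) = 0.3976
  Sd branch = 0.0175·Sd^0.57·e^(0.008·RH+0.085·T) = 0.2543 μm/a
  r_corr = 0.3976 + 0.2543 = 0.6519 μm/a

r_corr = 0.652 μm/a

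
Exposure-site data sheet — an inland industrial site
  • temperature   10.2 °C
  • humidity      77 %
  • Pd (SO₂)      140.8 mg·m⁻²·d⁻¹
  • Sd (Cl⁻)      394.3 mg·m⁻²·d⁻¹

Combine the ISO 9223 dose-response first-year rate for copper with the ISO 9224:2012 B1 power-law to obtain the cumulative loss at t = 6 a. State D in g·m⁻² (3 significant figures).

D(6) = 92.7 g·m⁻²

copper: T>10 °C ⇒ hinge -0.080·(10.2−10) = -0.0160
  Pd branch = 0.0053·Pd^0.26·e^(0.059·RH+f) = 1.774 μm/a
  Sd branch = 0.01025·Sd^0.27·e^(0.036·RH+0.049·T) = 1.357 μm/a
  r_corr = 1.774 + 1.357 = 3.131 μm/a
Long-term exponent b (ISO 9224 Table 2, B1) = 0.667
  D(6) = 3.131 × 6^0.667 = 3.131 × 3.304 = 10.34 μm
  Mass loss = 10.34 μm × 8.96 g/cm³ = 92.68 g·m⁻²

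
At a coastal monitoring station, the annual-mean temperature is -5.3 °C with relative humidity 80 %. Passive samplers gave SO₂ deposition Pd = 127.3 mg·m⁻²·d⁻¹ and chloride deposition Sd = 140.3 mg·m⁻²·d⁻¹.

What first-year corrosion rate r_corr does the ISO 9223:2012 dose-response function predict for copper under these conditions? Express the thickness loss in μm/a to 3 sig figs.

copper: f(T) = +0.126·(T−10) [T≤10 °C] = -1.9278
  sulphur-dioxide contribution → 0.3049 μm/a
  chloride contribution → 0.5351 μm/a
  total first-year rate 0.84 μm/a

r_corr = 0.840 μm/a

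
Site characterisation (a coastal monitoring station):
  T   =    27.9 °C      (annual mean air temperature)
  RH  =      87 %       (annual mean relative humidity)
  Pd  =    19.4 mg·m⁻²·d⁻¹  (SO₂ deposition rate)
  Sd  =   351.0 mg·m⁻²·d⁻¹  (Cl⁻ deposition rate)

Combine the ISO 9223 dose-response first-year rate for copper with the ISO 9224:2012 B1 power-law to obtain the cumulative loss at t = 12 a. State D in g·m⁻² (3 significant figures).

D(12) = 233 g·m⁻²

copper: f(T) = -0.080·(T−10) [T>10 °C] = -1.4320
  sulphur-dioxide contribution → 0.4639 μm/a
  chloride contribution → 4.486 μm/a
  ⇒ r_corr(copper) = 4.95 μm/a
ISO 9224: D(t) = r_corr · t^b with b = 0.667 (copper, B1)
  D(12) = 4.95 × 12^0.667 = 4.95 × 5.246 = 25.97 μm
  Mass loss = 25.97 μm × 8.96 g/cm³ = 232.7 g·m⁻²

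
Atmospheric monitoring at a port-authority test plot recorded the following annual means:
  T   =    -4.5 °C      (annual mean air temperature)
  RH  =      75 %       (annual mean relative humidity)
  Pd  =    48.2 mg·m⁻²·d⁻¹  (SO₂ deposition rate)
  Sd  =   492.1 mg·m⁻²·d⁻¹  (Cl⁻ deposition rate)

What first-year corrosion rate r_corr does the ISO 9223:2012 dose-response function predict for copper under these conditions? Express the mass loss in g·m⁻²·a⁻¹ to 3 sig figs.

copper: f(T) = +0.126·(T−10) [T≤10 °C] = -1.8270
  Pd branch = 0.0053·Pd^0.26·e^(0.059·RH+f) = 0.1951 μm/a
  Cl⁻ term: 0.01025·492.1^0.27·exp(0.036·75+0.049·-4.5) = 0.6522
  sum: 0.1951 + 0.6522 → r_corr = 0.8473 μm/a
Convert to mass loss: 0.8473 μm/a × 8.96 g/cm³ = 7.592 g·m⁻²·a⁻¹

r_corr = 7.59 g·m⁻²·a⁻¹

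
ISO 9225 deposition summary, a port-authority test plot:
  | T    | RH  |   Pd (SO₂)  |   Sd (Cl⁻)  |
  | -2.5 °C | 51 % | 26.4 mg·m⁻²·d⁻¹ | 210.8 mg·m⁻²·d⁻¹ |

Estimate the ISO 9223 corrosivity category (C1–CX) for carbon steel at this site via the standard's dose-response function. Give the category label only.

C2

carbon steel: f(T) = +0.150·(T−10) [T≤10 °C] = -1.8750
  Pd branch = 1.77·Pd^0.52·e^(0.02·RH+f) = 4.129 μm/a
  Cl⁻ term: 0.102·210.8^0.62·exp(0.033·51+0.04·-2.5) = 13.71
  r_corr = 4.129 + 13.71 = 17.83 μm/a
ISO 9223 Table 2 (carbon steel): 1.3 < 17.8 ≤ 25 μm/a ⇒ C2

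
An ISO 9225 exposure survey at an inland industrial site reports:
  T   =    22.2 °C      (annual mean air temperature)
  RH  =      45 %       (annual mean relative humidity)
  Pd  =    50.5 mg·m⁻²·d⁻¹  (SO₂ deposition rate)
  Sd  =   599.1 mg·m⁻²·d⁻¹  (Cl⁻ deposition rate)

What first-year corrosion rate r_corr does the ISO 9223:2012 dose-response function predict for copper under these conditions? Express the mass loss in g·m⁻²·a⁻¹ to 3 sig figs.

r_corr = 8.45 g·m⁻²·a⁻¹

copper: f(T) = -0.080·(T−10) [T>10 °C] = -0.9760
  sulphur-dioxide contribution → 0.07876 μm/a
  chloride contribution → 0.8642 μm/a
  total first-year rate 0.943 μm/a
Convert to mass loss: 0.943 μm/a × 8.96 g/cm³ = 8.449 g·m⁻²·a⁻¹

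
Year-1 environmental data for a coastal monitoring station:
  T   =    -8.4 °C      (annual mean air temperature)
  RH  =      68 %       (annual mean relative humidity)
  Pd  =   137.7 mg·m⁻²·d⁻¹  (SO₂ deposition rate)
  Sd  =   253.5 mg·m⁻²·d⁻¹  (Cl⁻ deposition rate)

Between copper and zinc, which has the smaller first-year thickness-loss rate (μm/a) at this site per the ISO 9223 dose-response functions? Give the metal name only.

copper

copper: f(T) = +0.126·(T−10) [T≤10 °C] = -2.3184
  sulphur-dioxide contribution → 0.1037 μm/a
  chloride contribution → 0.3501 μm/a
  ⇒ r_corr(copper) = 0.4538 μm/a
zinc: temperature factor f = +0.038·(-18.4) = -0.6992
  sulphur-dioxide contribution → 1.278 μm/a
  chloride contribution → 0.3463 μm/a
  total first-year rate 1.624 μm/a
Ordering by μm/a: zinc (1.62) > copper (0.454)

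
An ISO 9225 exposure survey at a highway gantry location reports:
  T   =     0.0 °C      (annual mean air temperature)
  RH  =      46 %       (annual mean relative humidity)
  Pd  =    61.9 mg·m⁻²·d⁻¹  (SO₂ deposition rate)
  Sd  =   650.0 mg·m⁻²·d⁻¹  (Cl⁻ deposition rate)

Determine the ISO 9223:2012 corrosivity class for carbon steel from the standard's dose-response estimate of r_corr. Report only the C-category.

carbon steel: temperature factor f = +0.150·(-10.0) = -1.5000
  Pd branch = 1.77·Pd^0.52·e^(0.02·RH+f) = 8.468 μm/a
  Cl⁻ term: 0.102·650.0^0.62·exp(0.033·46+0.04·0.0) = 25.81
  sum: 8.468 + 25.81 → r_corr = 34.28 μm/a
34.3 μm/a falls in (25, 50] for carbon steel → category C3

C3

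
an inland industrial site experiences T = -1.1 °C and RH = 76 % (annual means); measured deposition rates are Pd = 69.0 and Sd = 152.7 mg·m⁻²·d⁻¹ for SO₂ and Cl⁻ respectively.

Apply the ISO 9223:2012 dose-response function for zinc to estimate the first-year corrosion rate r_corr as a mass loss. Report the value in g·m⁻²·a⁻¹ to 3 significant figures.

r_corr = 16.5 g·m⁻²·a⁻¹

zinc: temperature factor f = +0.038·(-11.1) = -0.4218
  SO₂ term: 0.0129·69.0^0.44·exp(0.046·76-0.4218) = 1.798
  Sd branch = 0.0175·Sd^0.57·e^(0.008·RH+0.085·T) = 0.5144 μm/a
  r_corr = 1.798 + 0.5144 = 2.312 μm/a
Convert to mass loss: 2.312 μm/a × 7.14 g/cm³ = 16.51 g·m⁻²·a⁻¹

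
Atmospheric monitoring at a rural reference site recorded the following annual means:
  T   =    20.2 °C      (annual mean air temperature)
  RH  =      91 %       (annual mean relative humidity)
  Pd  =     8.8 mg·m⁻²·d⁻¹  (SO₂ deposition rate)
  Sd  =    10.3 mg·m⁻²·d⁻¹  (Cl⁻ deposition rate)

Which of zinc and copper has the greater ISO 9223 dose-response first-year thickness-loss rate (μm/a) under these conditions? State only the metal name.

copper

zinc: T>10 °C ⇒ hinge -0.071·(20.2−10) = -0.7242
  sulphur-dioxide contribution → 1.071 μm/a
  chloride contribution → 0.7624 μm/a
  ⇒ r_corr(zinc) = 1.833 μm/a
copper: T>10 °C ⇒ hinge -0.080·(20.2−10) = -0.8160
  sulphur-dioxide contribution → 0.8855 μm/a
  chloride contribution → 1.37 μm/a
  total first-year rate 2.256 μm/a
Ordering by μm/a: copper (2.26) > zinc (1.83)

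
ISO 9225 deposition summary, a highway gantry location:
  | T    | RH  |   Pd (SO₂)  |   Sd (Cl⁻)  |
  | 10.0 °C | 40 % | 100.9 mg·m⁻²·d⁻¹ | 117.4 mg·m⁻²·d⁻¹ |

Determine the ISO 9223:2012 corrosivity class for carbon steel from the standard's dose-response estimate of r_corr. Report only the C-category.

carbon steel: temperature factor f = +0.150·(0.0) = +0.0000
  sulphur-dioxide contribution → 43.39 μm/a
  chloride contribution → 10.93 μm/a
  total first-year rate 54.33 μm/a
Category bounds: 50…80 μm/a bracket r_corr ⇒ C4

C4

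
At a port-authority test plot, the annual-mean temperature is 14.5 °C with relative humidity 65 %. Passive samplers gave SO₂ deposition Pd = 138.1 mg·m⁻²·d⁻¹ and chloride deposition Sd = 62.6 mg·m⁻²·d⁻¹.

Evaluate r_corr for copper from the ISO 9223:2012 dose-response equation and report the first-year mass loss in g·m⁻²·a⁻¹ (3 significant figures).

copper: temperature factor f = -0.080·(4.5) = -0.3600
  Pd branch = 0.0053·Pd^0.26·e^(0.059·RH+f) = 0.6165 μm/a
  Cl⁻ term: 0.01025·62.6^0.27·exp(0.036·65+0.049·14.5) = 0.6616
  r_corr = 0.6165 + 0.6616 = 1.278 μm/a
Convert to mass loss: 1.278 μm/a × 8.96 g/cm³ = 11.45 g·m⁻²·a⁻¹

r_corr = 11.5 g·m⁻²·a⁻¹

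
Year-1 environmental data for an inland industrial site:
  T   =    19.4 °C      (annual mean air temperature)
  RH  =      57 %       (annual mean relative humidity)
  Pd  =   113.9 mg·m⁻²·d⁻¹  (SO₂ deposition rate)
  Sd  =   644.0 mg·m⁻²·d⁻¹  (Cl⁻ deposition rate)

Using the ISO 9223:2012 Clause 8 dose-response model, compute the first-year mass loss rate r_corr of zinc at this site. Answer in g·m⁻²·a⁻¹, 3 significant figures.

r_corr = 46.1 g·m⁻²·a⁻¹

zinc: temperature factor f = -0.071·(9.4) = -0.6674
  sulphur-dioxide contribution → 0.7317 μm/a
  chloride contribution → 5.732 μm/a
  ⇒ r_corr(zinc) = 6.464 μm/a
Convert to mass loss: 6.464 μm/a × 7.14 g/cm³ = 46.15 g·m⁻²·a⁻¹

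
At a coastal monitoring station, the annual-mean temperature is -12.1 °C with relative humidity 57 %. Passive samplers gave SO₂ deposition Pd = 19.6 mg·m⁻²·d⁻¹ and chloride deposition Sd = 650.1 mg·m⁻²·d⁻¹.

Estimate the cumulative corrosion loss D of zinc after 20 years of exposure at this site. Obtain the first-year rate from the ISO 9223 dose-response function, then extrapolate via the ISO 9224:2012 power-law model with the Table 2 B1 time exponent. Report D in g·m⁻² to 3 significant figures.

zinc: f(T) = +0.038·(T−10) [T≤10 °C] = -0.8398
  sulphur-dioxide contribution → 0.2839 μm/a
  chloride contribution → 0.3961 μm/a
  ⇒ r_corr(zinc) = 0.68 μm/a
Power-law: D(20) = r_corr · 20^0.813
  D(20) = 0.68 × 20^0.813 = 0.68 × 11.42 = 7.767 μm
  Mass loss = 7.767 μm × 7.14 g/cm³ = 55.46 g·m⁻²

D(20) = 55.5 g·m⁻²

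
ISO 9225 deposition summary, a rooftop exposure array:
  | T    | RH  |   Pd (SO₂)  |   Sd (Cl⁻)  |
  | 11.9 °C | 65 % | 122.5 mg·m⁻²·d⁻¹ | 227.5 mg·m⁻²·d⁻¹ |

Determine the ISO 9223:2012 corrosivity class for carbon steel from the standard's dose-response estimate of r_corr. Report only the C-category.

C5

carbon steel: f(T) = -0.054·(T−10) [T>10 °C] = -0.1026
  SO₂ term: 1.77·122.5^0.52·exp(0.02·65-0.1026) = 71.42
  Cl⁻ term: 0.102·227.5^0.62·exp(0.033·65+0.04·11.9) = 40.57
  sum: 71.42 + 40.57 → r_corr = 112 μm/a
ISO 9223 Table 2 (carbon steel): 80 < 112 ≤ 200 μm/a ⇒ C5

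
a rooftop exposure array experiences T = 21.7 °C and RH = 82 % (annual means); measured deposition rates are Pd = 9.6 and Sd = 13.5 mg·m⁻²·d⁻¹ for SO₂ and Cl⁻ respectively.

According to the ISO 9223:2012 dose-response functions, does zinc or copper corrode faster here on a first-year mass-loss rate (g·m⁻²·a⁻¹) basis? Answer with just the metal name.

copper

zinc: f(T) = -0.071·(T−10) [T>10 °C] = -0.8307
  SO₂ term: 0.0129·9.6^0.44·exp(0.046·82-0.8307) = 0.661
  Sd branch = 0.0175·Sd^0.57·e^(0.008·RH+0.085·T) = 0.9403 μm/a
  r_corr = 0.661 + 0.9403 = 1.601 μm/a
  mass loss = 1.601 μm/a × 7.14 g/cm³ = 11.43 g·m⁻²·a⁻¹
copper: f(T) = -0.080·(T−10) [T>10 °C] = -0.9360
  SO₂ term: 0.0053·9.6^0.26·exp(0.059·82-0.9360) = 0.4724
  Cl⁻ term: 0.01025·13.5^0.27·exp(0.036·82+0.049·21.7) = 1.147
  sum: 0.4724 + 1.147 → r_corr = 1.62 μm/a
  mass loss = 1.62 μm/a × 8.96 g/cm³ = 14.51 g·m⁻²·a⁻¹
Ordering by g·m⁻²·a⁻¹: copper (14.5) > zinc (11.4)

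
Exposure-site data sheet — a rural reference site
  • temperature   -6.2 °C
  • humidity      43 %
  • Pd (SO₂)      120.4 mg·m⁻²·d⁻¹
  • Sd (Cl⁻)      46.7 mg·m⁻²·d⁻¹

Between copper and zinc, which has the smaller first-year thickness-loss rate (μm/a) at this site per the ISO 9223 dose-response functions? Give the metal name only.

copper

copper: f(T) = +0.126·(T−10) [T≤10 °C] = -2.0412
  sulphur-dioxide contribution → 0.03024 μm/a
  chloride contribution → 0.1004 μm/a
  total first-year rate 0.1307 μm/a
zinc: temperature factor f = +0.038·(-16.2) = -0.6156
  sulphur-dioxide contribution → 0.4147 μm/a
  chloride contribution → 0.1303 μm/a
  ⇒ r_corr(zinc) = 0.5451 μm/a
Ordering by μm/a: zinc (0.545) > copper (0.131)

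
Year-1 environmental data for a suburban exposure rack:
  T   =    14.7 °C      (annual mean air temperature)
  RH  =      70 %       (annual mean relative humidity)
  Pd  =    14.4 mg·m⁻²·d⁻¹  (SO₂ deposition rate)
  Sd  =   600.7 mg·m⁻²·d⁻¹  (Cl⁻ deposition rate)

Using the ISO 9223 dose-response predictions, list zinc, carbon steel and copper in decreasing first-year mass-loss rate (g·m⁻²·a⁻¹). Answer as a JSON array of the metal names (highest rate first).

zinc: T>10 °C ⇒ hinge -0.071·(14.7−10) = -0.3337
  Pd branch = 0.0129·Pd^0.44·e^(0.046·RH+f) = 0.7478 μm/a
  Cl⁻ term: 0.0175·600.7^0.57·exp(0.008·70+0.085·14.7) = 4.099
  sum: 0.7478 + 4.099 → r_corr = 4.847 μm/a
  mass loss = 4.847 μm/a × 7.14 g/cm³ = 34.61 g·m⁻²·a⁻¹
carbon steel: f(T) = -0.054·(T−10) [T>10 °C] = -0.2538
  SO₂ term: 1.77·14.4^0.52·exp(0.02·70-0.2538) = 22.29
  Sd branch = 0.102·Sd^0.62·e^(0.033·RH+0.04·T) = 97.71 μm/a
  sum: 22.29 + 97.71 → r_corr = 120 μm/a
  mass loss = 120 μm/a × 7.85 g/cm³ = 942 g·m⁻²·a⁻¹
copper: T>10 °C ⇒ hinge -0.080·(14.7−10) = -0.3760
  SO₂ term: 0.0053·14.4^0.26·exp(0.059·70-0.3760) = 0.4527
  Cl⁻ term: 0.01025·600.7^0.27·exp(0.036·70+0.049·14.7) = 1.473
  r_corr = 0.4527 + 1.473 = 1.926 μm/a
  mass loss = 1.926 μm/a × 8.96 g/cm³ = 17.25 g·m⁻²·a⁻¹
Ordering by g·m⁻²·a⁻¹: carbon steel (942) > zinc (34.6) > copper (17.3)

["carbon steel", "zinc", "copper"]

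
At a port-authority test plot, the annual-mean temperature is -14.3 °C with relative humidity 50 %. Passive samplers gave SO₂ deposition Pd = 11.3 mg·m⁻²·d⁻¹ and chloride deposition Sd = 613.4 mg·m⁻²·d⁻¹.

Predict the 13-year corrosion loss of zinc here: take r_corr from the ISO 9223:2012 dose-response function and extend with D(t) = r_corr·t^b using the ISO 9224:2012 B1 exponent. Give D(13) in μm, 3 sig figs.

zinc: T≤10 °C ⇒ hinge +0.038·(-14.3−10) = -0.9234
  Pd branch = 0.0129·Pd^0.44·e^(0.046·RH+f) = 0.1485 μm/a
  Sd branch = 0.0175·Sd^0.57·e^(0.008·RH+0.085·T) = 0.3005 μm/a
  sum: 0.1485 + 0.3005 → r_corr = 0.4491 μm/a
Power-law: D(13) = r_corr · 13^0.813
  D(13) = 0.4491 × 13^0.813 = 0.4491 × 8.047 = 3.614 μm

D(13) = 3.61 μm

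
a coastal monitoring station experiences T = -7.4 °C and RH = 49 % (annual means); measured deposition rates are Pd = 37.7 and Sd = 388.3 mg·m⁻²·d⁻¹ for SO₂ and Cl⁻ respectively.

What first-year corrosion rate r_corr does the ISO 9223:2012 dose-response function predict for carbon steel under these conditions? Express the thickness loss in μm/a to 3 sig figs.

carbon steel: f(T) = +0.150·(T−10) [T≤10 °C] = -2.6100
  SO₂ term: 1.77·37.7^0.52·exp(0.02·49-2.6100) = 2.29
  Cl⁻ term: 0.102·388.3^0.62·exp(0.033·49+0.04·-7.4) = 15.4
  r_corr = 2.29 + 15.4 = 17.69 μm/a

r_corr = 17.7 μm/a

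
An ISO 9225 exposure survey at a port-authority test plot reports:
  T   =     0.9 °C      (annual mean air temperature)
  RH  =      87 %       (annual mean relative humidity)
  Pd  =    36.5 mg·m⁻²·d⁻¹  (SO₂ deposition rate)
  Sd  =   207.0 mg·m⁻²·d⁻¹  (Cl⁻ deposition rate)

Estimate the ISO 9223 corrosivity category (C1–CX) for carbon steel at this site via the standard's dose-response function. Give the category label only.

C4

carbon steel: temperature factor f = +0.150·(-9.1) = -1.3650
  sulphur-dioxide contribution → 16.72 μm/a
  chloride contribution → 50.93 μm/a
  total first-year rate 67.65 μm/a
Category bounds: 50…80 μm/a bracket r_corr ⇒ C4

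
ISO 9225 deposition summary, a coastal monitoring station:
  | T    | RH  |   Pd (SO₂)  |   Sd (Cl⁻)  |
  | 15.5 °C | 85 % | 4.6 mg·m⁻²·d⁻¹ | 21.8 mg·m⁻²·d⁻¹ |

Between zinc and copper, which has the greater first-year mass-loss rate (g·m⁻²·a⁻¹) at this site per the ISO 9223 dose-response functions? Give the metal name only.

zinc: f(T) = -0.071·(T−10) [T>10 °C] = -0.3905
  Pd branch = 0.0129·Pd^0.44·e^(0.046·RH+f) = 0.8525 μm/a
  Cl⁻ term: 0.0175·21.8^0.57·exp(0.008·85+0.085·15.5) = 0.7472
  r_corr = 0.8525 + 0.7472 = 1.6 μm/a
  mass loss = 1.6 μm/a × 7.14 g/cm³ = 11.42 g·m⁻²·a⁻¹
copper: temperature factor f = -0.080·(5.5) = -0.4400
  SO₂ term: 0.0053·4.6^0.26·exp(0.059·85-0.4400) = 0.7647
  Cl⁻ term: 0.01025·21.8^0.27·exp(0.036·85+0.049·15.5) = 1.074
  r_corr = 0.7647 + 1.074 = 1.838 μm/a
  mass loss = 1.838 μm/a × 8.96 g/cm³ = 16.47 g·m⁻²·a⁻¹
Ordering by g·m⁻²·a⁻¹: copper (16.5) > zinc (11.4)

copper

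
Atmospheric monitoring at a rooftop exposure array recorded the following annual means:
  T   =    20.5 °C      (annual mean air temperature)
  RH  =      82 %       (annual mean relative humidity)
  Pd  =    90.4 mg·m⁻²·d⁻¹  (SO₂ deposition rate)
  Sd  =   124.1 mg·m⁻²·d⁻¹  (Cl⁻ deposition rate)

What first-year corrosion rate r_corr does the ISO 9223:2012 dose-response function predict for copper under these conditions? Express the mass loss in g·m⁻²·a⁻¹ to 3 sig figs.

r_corr = 26.0 g·m⁻²·a⁻¹

copper: temperature factor f = -0.080·(10.5) = -0.8400
  SO₂ term: 0.0053·90.4^0.26·exp(0.059·82-0.8400) = 0.9315
  Sd branch = 0.01025·Sd^0.27·e^(0.036·RH+0.049·T) = 1.969 μm/a
  sum: 0.9315 + 1.969 → r_corr = 2.901 μm/a
Convert to mass loss: 2.901 μm/a × 8.96 g/cm³ = 25.99 g·m⁻²·a⁻¹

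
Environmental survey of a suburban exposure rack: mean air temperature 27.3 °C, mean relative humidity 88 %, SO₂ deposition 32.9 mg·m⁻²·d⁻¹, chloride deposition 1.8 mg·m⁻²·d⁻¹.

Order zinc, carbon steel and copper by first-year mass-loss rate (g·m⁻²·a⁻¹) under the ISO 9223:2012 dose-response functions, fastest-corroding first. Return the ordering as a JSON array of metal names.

["carbon steel", "copper", "zinc"]

zinc: f(T) = -0.071·(T−10) [T>10 °C] = -1.2283
  sulphur-dioxide contribution → 1.006 μm/a
  chloride contribution → 0.5036 μm/a
  ⇒ r_corr(zinc) = 1.51 μm/a
  mass loss = 1.51 μm/a × 7.14 g/cm³ = 10.78 g·m⁻²·a⁻¹
carbon steel: T>10 °C ⇒ hinge -0.054·(27.3−10) = -0.9342
  sulphur-dioxide contribution → 24.86 μm/a
  chloride contribution → 7.986 μm/a
  ⇒ r_corr(carbon steel) = 32.85 μm/a
  mass loss = 32.85 μm/a × 7.85 g/cm³ = 257.9 g·m⁻²·a⁻¹
copper: temperature factor f = -0.080·(17.3) = -1.3840
  sulphur-dioxide contribution → 0.5923 μm/a
  chloride contribution → 1.088 μm/a
  ⇒ r_corr(copper) = 1.68 μm/a
  mass loss = 1.68 μm/a × 8.96 g/cm³ = 15.05 g·m⁻²·a⁻¹
Ordering by g·m⁻²·a⁻¹: carbon steel (258) > copper (15.1) > zinc (10.8)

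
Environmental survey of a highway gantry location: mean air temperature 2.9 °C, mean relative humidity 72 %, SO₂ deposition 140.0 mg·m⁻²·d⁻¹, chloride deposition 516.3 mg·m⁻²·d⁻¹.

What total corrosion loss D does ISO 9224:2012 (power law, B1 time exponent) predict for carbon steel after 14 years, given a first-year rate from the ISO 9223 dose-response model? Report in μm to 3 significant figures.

D(14) = 369 μm

carbon steel: temperature factor f = +0.150·(-7.1) = -1.0650
  sulphur-dioxide contribution → 33.64 μm/a
  chloride contribution → 59.27 μm/a
  total first-year rate 92.91 μm/a
Long-term exponent b (ISO 9224 Table 2, B1) = 0.523
  D(14) = 92.91 × 14^0.523 = 92.91 × 3.976 = 369.4 μm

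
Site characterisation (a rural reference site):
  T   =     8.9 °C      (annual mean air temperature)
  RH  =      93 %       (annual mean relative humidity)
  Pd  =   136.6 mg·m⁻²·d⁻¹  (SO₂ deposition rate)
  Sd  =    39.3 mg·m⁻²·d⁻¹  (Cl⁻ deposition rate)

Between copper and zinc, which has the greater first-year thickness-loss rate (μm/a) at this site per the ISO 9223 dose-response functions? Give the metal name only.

zinc

copper: temperature factor f = +0.126·(-1.1) = -0.1386
  sulphur-dioxide contribution → 4.002 μm/a
  chloride contribution → 1.215 μm/a
  ⇒ r_corr(copper) = 5.217 μm/a
zinc: f(T) = +0.038·(T−10) [T≤10 °C] = -0.0418
  sulphur-dioxide contribution → 7.762 μm/a
  chloride contribution → 0.6361 μm/a
  ⇒ r_corr(zinc) = 8.398 μm/a
Ordering by μm/a: zinc (8.4) > copper (5.22)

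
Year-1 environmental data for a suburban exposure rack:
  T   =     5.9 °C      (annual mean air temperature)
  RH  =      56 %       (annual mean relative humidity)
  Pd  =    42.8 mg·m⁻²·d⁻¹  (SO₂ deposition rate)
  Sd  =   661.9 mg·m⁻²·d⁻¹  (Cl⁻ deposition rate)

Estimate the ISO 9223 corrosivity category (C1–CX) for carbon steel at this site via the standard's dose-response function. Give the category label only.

C4

carbon steel: temperature factor f = +0.150·(-4.1) = -0.6150
  sulphur-dioxide contribution → 20.68 μm/a
  chloride contribution → 45.98 μm/a
  total first-year rate 66.66 μm/a
66.7 μm/a falls in (50, 80] for carbon steel → category C4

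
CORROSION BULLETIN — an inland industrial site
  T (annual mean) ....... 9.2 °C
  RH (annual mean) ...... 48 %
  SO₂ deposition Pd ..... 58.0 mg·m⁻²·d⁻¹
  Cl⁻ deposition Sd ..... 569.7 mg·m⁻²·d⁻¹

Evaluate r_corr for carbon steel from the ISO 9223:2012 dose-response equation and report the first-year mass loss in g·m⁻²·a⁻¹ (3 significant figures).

carbon steel: T≤10 °C ⇒ hinge +0.150·(9.2−10) = -0.1200
  sulphur-dioxide contribution → 33.87 μm/a
  chloride contribution → 36.72 μm/a
  ⇒ r_corr(carbon steel) = 70.58 μm/a
Convert to mass loss: 70.58 μm/a × 7.85 g/cm³ = 554.1 g·m⁻²·a⁻¹

r_corr = 554 g·m⁻²·a⁻¹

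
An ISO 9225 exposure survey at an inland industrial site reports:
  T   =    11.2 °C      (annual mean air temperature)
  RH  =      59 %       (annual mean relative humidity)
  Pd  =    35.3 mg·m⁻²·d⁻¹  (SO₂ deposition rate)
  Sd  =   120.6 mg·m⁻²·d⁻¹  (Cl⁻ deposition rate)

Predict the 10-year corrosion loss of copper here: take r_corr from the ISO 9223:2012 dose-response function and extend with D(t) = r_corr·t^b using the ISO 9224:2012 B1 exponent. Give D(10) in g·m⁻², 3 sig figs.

copper: T>10 °C ⇒ hinge -0.080·(11.2−10) = -0.0960
  Pd branch = 0.0053·Pd^0.26·e^(0.059·RH+f) = 0.3952 μm/a
  Sd branch = 0.01025·Sd^0.27·e^(0.036·RH+0.049·T) = 0.5413 μm/a
  sum: 0.3952 + 0.5413 → r_corr = 0.9365 μm/a
ISO 9224: D(t) = r_corr · t^b with b = 0.667 (copper, B1)
  D(10) = 0.9365 × 10^0.667 = 0.9365 × 4.645 = 4.35 μm
  Mass loss = 4.35 μm × 8.96 g/cm³ = 38.98 g·m⁻²

D(10) = 39.0 g·m⁻²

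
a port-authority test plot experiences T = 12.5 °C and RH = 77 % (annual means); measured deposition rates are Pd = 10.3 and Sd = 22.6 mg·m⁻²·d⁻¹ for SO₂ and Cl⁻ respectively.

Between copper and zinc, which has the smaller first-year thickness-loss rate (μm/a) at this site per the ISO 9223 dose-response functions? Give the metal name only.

copper

copper: f(T) = -0.080·(T−10) [T>10 °C] = -0.2000
  Pd branch = 0.0053·Pd^0.26·e^(0.059·RH+f) = 0.7477 μm/a
  Sd branch = 0.01025·Sd^0.27·e^(0.036·RH+0.049·T) = 0.7018 μm/a
  r_corr = 0.7477 + 0.7018 = 1.45 μm/a
zinc: f(T) = -0.071·(T−10) [T>10 °C] = -0.1775
  Pd branch = 0.0129·Pd^0.44·e^(0.046·RH+f) = 1.041 μm/a
  Cl⁻ term: 0.0175·22.6^0.57·exp(0.008·77+0.085·12.5) = 0.5544
  sum: 1.041 + 0.5544 → r_corr = 1.595 μm/a
Ordering by μm/a: zinc (1.6) > copper (1.45)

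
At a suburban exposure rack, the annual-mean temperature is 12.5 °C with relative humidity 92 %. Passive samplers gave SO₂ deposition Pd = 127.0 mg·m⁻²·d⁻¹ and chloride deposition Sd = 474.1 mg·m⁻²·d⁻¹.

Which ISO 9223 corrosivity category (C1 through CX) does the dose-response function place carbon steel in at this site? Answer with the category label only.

carbon steel: T>10 °C ⇒ hinge -0.054·(12.5−10) = -0.1350
  Pd branch = 1.77·Pd^0.52·e^(0.02·RH+f) = 120.9 μm/a
  Sd branch = 0.102·Sd^0.62·e^(0.033·RH+0.04·T) = 159.7 μm/a
  sum: 120.9 + 159.7 → r_corr = 280.6 μm/a
ISO 9223 Table 2 (carbon steel): 200 < 281 ≤ 700 μm/a ⇒ CX

CX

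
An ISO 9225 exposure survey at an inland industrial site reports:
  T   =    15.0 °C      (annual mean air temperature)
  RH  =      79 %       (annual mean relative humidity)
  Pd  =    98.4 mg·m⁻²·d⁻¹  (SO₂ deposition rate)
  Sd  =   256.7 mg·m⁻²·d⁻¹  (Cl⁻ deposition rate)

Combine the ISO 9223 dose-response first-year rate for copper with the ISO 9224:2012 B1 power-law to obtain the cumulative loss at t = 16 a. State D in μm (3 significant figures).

copper: temperature factor f = -0.080·(5.0) = -0.4000
  sulphur-dioxide contribution → 1.239 μm/a
  chloride contribution → 1.643 μm/a
  total first-year rate 2.882 μm/a
ISO 9224: D(t) = r_corr · t^b with b = 0.667 (copper, B1)
  D(16) = 2.882 × 16^0.667 = 2.882 × 6.355 = 18.31 μm

D(16) = 18.3 μm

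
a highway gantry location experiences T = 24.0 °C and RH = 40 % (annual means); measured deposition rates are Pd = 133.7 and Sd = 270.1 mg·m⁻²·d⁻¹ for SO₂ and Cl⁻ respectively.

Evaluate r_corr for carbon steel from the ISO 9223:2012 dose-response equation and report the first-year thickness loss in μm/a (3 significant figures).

carbon steel: temperature factor f = -0.054·(14.0) = -0.7560
  sulphur-dioxide contribution → 23.59 μm/a
  chloride contribution → 32.09 μm/a
  ⇒ r_corr(carbon steel) = 55.67 μm/a

r_corr = 55.7 μm/a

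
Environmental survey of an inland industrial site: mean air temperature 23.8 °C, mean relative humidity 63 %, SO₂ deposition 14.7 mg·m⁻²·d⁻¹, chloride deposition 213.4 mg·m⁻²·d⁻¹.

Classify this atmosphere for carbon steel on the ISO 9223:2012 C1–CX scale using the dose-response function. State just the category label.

C4

carbon steel: T>10 °C ⇒ hinge -0.054·(23.8−10) = -0.7452
  Pd branch = 1.77·Pd^0.52·e^(0.02·RH+f) = 11.98 μm/a
  Sd branch = 0.102·Sd^0.62·e^(0.033·RH+0.04·T) = 58.76 μm/a
  sum: 11.98 + 58.76 → r_corr = 70.74 μm/a
Category bounds: 50…80 μm/a bracket r_corr ⇒ C4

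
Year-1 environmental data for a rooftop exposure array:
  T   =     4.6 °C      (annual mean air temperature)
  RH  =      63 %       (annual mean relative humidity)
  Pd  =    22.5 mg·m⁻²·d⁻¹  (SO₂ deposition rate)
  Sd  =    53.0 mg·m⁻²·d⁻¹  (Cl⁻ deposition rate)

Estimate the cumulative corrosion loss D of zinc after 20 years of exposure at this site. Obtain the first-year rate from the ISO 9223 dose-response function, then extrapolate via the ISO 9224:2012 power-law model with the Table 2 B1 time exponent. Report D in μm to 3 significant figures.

zinc: T≤10 °C ⇒ hinge +0.038·(4.6−10) = -0.2052
  sulphur-dioxide contribution → 0.7499 μm/a
  chloride contribution → 0.4117 μm/a
  total first-year rate 1.162 μm/a
Power-law: D(20) = r_corr · 20^0.813
  D(20) = 1.162 × 20^0.813 = 1.162 × 11.42 = 13.27 μm

D(20) = 13.3 μm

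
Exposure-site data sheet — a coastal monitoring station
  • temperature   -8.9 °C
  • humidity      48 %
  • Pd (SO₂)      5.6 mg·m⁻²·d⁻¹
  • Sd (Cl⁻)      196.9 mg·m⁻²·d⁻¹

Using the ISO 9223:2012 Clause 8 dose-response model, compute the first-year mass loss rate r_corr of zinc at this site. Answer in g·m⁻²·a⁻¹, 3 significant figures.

r_corr = 2.62 g·m⁻²·a⁻¹

zinc: temperature factor f = +0.038·(-18.9) = -0.7182
  sulphur-dioxide contribution → 0.1221 μm/a
  chloride contribution → 0.2449 μm/a
  total first-year rate 0.367 μm/a
Convert to mass loss: 0.367 μm/a × 7.14 g/cm³ = 2.621 g·m⁻²·a⁻¹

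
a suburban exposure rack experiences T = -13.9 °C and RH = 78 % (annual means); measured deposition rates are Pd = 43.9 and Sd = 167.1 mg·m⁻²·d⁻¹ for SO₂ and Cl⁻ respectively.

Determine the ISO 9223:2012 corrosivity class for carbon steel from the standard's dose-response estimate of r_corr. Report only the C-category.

carbon steel: f(T) = +0.150·(T−10) [T≤10 °C] = -3.5850
  Pd branch = 1.77·Pd^0.52·e^(0.02·RH+f) = 1.67 μm/a
  Cl⁻ term: 0.102·167.1^0.62·exp(0.033·78+0.04·-13.9) = 18.33
  sum: 1.67 + 18.33 → r_corr = 20 μm/a
20 μm/a falls in (1.3, 25] for carbon steel → category C2

C2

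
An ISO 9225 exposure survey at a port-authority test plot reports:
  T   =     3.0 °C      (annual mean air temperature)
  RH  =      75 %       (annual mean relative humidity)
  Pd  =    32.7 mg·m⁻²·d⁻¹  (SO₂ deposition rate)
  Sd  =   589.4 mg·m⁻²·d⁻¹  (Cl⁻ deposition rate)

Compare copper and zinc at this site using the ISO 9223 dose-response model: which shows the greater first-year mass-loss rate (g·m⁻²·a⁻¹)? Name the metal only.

copper: temperature factor f = +0.126·(-7.0) = -0.8820
  SO₂ term: 0.0053·32.7^0.26·exp(0.059·75-0.8820) = 0.4537
  Sd branch = 0.01025·Sd^0.27·e^(0.036·RH+0.049·T) = 0.9889 μm/a
  sum: 0.4537 + 0.9889 → r_corr = 1.443 μm/a
  mass loss = 1.443 μm/a × 8.96 g/cm³ = 12.93 g·m⁻²·a⁻¹
zinc: f(T) = +0.038·(T−10) [T≤10 °C] = -0.2660
  SO₂ term: 0.0129·32.7^0.44·exp(0.046·75-0.2660) = 1.445
  Cl⁻ term: 0.0175·589.4^0.57·exp(0.008·75+0.085·3.0) = 1.561
  sum: 1.445 + 1.561 → r_corr = 3.006 μm/a
  mass loss = 3.006 μm/a × 7.14 g/cm³ = 21.46 g·m⁻²·a⁻¹
Ordering by g·m⁻²·a⁻¹: zinc (21.5) > copper (12.9)

zinc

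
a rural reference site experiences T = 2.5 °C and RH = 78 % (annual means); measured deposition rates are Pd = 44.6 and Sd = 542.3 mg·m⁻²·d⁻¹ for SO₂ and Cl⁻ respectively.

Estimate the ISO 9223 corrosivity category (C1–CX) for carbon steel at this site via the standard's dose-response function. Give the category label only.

carbon steel: f(T) = +0.150·(T−10) [T≤10 °C] = -1.1250
  sulphur-dioxide contribution → 19.7 μm/a
  chloride contribution → 73.3 μm/a
  ⇒ r_corr(carbon steel) = 93.01 μm/a
93 μm/a falls in (80, 200] for carbon steel → category C5

C5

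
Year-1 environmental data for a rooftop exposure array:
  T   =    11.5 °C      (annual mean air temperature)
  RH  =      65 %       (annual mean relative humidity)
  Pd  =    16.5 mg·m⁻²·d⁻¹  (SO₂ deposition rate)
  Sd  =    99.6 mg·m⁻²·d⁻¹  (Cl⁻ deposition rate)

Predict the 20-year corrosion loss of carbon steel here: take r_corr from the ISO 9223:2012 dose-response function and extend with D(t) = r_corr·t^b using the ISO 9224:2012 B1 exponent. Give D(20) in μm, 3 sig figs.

D(20) = 238 μm

carbon steel: f(T) = -0.054·(T−10) [T>10 °C] = -0.0810
  Pd branch = 1.77·Pd^0.52·e^(0.02·RH+f) = 25.73 μm/a
  Cl⁻ term: 0.102·99.6^0.62·exp(0.033·65+0.04·11.5) = 23.93
  r_corr = 25.73 + 23.93 = 49.66 μm/a
ISO 9224: D(t) = r_corr · t^b with b = 0.523 (carbon steel, B1)
  D(20) = 49.66 × 20^0.523 = 49.66 × 4.791 = 237.9 μm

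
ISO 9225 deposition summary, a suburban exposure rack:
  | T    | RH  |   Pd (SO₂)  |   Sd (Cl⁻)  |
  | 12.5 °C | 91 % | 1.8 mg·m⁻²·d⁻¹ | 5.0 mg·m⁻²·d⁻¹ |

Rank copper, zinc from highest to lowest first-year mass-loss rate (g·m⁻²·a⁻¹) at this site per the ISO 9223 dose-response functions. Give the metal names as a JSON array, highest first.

copper: f(T) = -0.080·(T−10) [T>10 °C] = -0.2000
  Pd branch = 0.0053·Pd^0.26·e^(0.059·RH+f) = 1.085 μm/a
  Sd branch = 0.01025·Sd^0.27·e^(0.036·RH+0.049·T) = 0.773 μm/a
  r_corr = 1.085 + 0.773 = 1.858 μm/a
  mass loss = 1.858 μm/a × 8.96 g/cm³ = 16.65 g·m⁻²·a⁻¹
zinc: f(T) = -0.071·(T−10) [T>10 °C] = -0.1775
  SO₂ term: 0.0129·1.8^0.44·exp(0.046·91-0.1775) = 0.92
  Sd branch = 0.0175·Sd^0.57·e^(0.008·RH+0.085·T) = 0.2625 μm/a
  r_corr = 0.92 + 0.2625 = 1.182 μm/a
  mass loss = 1.182 μm/a × 7.14 g/cm³ = 8.443 g·m⁻²·a⁻¹
Ordering by g·m⁻²·a⁻¹: copper (16.6) > zinc (8.44)

["copper", "zinc"]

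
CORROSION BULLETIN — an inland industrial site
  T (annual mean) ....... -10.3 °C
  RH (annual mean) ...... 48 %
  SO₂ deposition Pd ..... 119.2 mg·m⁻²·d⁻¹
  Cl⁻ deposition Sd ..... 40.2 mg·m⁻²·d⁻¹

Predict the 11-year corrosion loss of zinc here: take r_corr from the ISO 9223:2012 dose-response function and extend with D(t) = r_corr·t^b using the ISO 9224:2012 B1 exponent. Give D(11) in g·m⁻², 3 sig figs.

zinc: temperature factor f = +0.038·(-20.3) = -0.7714
  Pd branch = 0.0129·Pd^0.44·e^(0.046·RH+f) = 0.4447 μm/a
  Cl⁻ term: 0.0175·40.2^0.57·exp(0.008·48+0.085·-10.3) = 0.0879
  sum: 0.4447 + 0.0879 → r_corr = 0.5326 μm/a
Power-law: D(11) = r_corr · 11^0.813
  D(11) = 0.5326 × 11^0.813 = 0.5326 × 7.025 = 3.742 μm
  Mass loss = 3.742 μm × 7.14 g/cm³ = 26.71 g·m⁻²

D(11) = 26.7 g·m⁻²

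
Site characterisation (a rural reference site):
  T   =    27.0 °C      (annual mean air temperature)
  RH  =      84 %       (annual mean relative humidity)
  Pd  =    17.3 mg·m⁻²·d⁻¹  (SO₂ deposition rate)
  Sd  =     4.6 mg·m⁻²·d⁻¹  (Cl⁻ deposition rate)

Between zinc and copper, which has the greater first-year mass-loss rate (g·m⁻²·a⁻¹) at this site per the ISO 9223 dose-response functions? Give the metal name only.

copper

zinc: f(T) = -0.071·(T−10) [T>10 °C] = -1.2070
  sulphur-dioxide contribution → 0.6445 μm/a
  chloride contribution → 0.8116 μm/a
  total first-year rate 1.456 μm/a
  mass loss = 1.456 μm/a × 7.14 g/cm³ = 10.4 g·m⁻²·a⁻¹
copper: f(T) = -0.080·(T−10) [T>10 °C] = -1.3600
  sulphur-dioxide contribution → 0.4054 μm/a
  chloride contribution → 1.195 μm/a
  total first-year rate 1.601 μm/a
  mass loss = 1.601 μm/a × 8.96 g/cm³ = 14.34 g·m⁻²·a⁻¹
Ordering by g·m⁻²·a⁻¹: copper (14.3) > zinc (10.4)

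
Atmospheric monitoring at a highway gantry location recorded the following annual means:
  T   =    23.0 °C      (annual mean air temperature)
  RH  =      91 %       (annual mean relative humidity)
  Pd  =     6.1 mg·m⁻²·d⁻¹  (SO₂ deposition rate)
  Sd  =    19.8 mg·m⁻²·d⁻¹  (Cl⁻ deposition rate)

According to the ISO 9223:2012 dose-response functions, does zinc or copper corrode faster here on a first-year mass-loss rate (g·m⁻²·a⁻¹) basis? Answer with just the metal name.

zinc: T>10 °C ⇒ hinge -0.071·(23.0−10) = -0.9230
  sulphur-dioxide contribution → 0.7469 μm/a
  chloride contribution → 1.404 μm/a
  ⇒ r_corr(zinc) = 2.151 μm/a
  mass loss = 2.151 μm/a × 7.14 g/cm³ = 15.36 g·m⁻²·a⁻¹
copper: temperature factor f = -0.080·(13.0) = -1.0400
  sulphur-dioxide contribution → 0.6435 μm/a
  chloride contribution → 1.875 μm/a
  total first-year rate 2.519 μm/a
  mass loss = 2.519 μm/a × 8.96 g/cm³ = 22.57 g·m⁻²·a⁻¹
Ordering by g·m⁻²·a⁻¹: copper (22.6) > zinc (15.4)

copper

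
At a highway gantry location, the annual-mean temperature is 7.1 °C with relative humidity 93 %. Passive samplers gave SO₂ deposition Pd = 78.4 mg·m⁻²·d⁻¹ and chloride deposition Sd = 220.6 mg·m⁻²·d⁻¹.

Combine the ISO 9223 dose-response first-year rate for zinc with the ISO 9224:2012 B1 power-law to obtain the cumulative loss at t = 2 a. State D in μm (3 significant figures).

D(2) = 12.5 μm

zinc: temperature factor f = +0.038·(-2.9) = -0.1102
  SO₂ term: 0.0129·78.4^0.44·exp(0.046·93-0.1102) = 5.677
  Sd branch = 0.0175·Sd^0.57·e^(0.008·RH+0.085·T) = 1.459 μm/a
  sum: 5.677 + 1.459 → r_corr = 7.136 μm/a
ISO 9224: D(t) = r_corr · t^b with b = 0.813 (zinc, B1)
  D(2) = 7.136 × 2^0.813 = 7.136 × 1.757 = 12.54 μm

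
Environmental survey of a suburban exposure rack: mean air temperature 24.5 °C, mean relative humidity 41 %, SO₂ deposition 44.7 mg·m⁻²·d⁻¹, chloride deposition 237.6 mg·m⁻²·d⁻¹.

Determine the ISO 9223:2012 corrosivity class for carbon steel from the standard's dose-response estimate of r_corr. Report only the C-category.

C3

carbon steel: temperature factor f = -0.054·(14.5) = -0.7830
  Pd branch = 1.77·Pd^0.52·e^(0.02·RH+f) = 13.25 μm/a
  Sd branch = 0.102·Sd^0.62·e^(0.033·RH+0.04·T) = 31.25 μm/a
  r_corr = 13.25 + 31.25 = 44.5 μm/a
Category bounds: 25…50 μm/a bracket r_corr ⇒ C3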